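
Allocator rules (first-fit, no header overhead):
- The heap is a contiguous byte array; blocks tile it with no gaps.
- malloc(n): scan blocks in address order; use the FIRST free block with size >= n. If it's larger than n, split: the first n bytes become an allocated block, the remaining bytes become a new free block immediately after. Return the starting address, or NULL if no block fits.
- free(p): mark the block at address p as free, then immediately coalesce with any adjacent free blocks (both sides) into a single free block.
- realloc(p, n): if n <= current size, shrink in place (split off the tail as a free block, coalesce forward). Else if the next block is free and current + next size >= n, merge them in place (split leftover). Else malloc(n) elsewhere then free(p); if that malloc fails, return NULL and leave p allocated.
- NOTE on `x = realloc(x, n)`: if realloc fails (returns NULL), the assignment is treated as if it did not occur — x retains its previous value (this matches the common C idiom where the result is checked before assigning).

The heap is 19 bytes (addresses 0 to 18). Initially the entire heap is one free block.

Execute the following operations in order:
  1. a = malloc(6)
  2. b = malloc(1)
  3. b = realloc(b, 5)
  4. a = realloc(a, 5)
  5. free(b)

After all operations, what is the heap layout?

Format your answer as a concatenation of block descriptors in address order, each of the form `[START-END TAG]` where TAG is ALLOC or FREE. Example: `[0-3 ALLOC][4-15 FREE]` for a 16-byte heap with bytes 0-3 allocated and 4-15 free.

Op 1: a = malloc(6) -> a = 0; heap: [0-5 ALLOC][6-18 FREE]
Op 2: b = malloc(1) -> b = 6; heap: [0-5 ALLOC][6-6 ALLOC][7-18 FREE]
Op 3: b = realloc(b, 5) -> b = 6; heap: [0-5 ALLOC][6-10 ALLOC][11-18 FREE]
Op 4: a = realloc(a, 5) -> a = 0; heap: [0-4 ALLOC][5-5 FREE][6-10 ALLOC][11-18 FREE]
Op 5: free(b) -> (freed b); heap: [0-4 ALLOC][5-18 FREE]

Answer: [0-4 ALLOC][5-18 FREE]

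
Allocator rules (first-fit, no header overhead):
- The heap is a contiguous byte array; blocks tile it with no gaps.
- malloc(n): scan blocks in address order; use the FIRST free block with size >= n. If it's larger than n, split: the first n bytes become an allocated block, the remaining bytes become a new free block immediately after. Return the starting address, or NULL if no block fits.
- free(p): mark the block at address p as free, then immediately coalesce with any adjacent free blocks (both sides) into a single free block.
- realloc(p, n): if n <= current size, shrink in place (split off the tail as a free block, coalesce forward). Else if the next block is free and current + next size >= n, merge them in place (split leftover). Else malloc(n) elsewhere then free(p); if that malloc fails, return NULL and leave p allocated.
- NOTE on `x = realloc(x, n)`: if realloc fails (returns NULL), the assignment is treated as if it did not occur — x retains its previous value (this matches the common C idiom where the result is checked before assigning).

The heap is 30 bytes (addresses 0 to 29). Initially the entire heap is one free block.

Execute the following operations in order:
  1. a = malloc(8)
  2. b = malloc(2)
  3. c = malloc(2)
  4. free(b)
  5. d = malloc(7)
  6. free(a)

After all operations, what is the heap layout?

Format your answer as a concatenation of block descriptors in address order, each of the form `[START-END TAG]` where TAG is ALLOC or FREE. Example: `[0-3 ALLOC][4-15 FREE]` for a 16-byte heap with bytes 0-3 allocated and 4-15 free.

Answer: [0-9 FREE][10-11 ALLOC][12-18 ALLOC][19-29 FREE]

Derivation:
Op 1: a = malloc(8) -> a = 0; heap: [0-7 ALLOC][8-29 FREE]
Op 2: b = malloc(2) -> b = 8; heap: [0-7 ALLOC][8-9 ALLOC][10-29 FREE]
Op 3: c = malloc(2) -> c = 10; heap: [0-7 ALLOC][8-9 ALLOC][10-11 ALLOC][12-29 FREE]
Op 4: free(b) -> (freed b); heap: [0-7 ALLOC][8-9 FREE][10-11 ALLOC][12-29 FREE]
Op 5: d = malloc(7) -> d = 12; heap: [0-7 ALLOC][8-9 FREE][10-11 ALLOC][12-18 ALLOC][19-29 FREE]
Op 6: free(a) -> (freed a); heap: [0-9 FREE][10-11 ALLOC][12-18 ALLOC][19-29 FREE]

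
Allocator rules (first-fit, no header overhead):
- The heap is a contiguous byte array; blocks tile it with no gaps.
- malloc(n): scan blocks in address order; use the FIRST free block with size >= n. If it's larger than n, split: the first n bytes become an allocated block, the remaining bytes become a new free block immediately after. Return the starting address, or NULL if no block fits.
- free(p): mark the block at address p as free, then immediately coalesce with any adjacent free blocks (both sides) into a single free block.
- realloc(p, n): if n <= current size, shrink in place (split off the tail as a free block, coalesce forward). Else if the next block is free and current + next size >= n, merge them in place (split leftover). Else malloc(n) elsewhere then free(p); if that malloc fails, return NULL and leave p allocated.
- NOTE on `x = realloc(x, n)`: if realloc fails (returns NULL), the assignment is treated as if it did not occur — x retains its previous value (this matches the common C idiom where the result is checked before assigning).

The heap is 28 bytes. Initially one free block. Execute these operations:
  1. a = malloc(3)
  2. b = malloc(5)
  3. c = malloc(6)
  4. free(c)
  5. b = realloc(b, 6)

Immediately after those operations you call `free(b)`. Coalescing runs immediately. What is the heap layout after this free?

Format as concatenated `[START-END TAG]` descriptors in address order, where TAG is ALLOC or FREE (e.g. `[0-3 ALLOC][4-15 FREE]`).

Op 1: a = malloc(3) -> a = 0; heap: [0-2 ALLOC][3-27 FREE]
Op 2: b = malloc(5) -> b = 3; heap: [0-2 ALLOC][3-7 ALLOC][8-27 FREE]
Op 3: c = malloc(6) -> c = 8; heap: [0-2 ALLOC][3-7 ALLOC][8-13 ALLOC][14-27 FREE]
Op 4: free(c) -> (freed c); heap: [0-2 ALLOC][3-7 ALLOC][8-27 FREE]
Op 5: b = realloc(b, 6) -> b = 3; heap: [0-2 ALLOC][3-8 ALLOC][9-27 FREE]
free(b): b = 3 -> block [3-8 ALLOC]; mark free, coalesce with adjacent free neighbors -> [0-2 ALLOC][3-27 FREE]

Answer: [0-2 ALLOC][3-27 FREE]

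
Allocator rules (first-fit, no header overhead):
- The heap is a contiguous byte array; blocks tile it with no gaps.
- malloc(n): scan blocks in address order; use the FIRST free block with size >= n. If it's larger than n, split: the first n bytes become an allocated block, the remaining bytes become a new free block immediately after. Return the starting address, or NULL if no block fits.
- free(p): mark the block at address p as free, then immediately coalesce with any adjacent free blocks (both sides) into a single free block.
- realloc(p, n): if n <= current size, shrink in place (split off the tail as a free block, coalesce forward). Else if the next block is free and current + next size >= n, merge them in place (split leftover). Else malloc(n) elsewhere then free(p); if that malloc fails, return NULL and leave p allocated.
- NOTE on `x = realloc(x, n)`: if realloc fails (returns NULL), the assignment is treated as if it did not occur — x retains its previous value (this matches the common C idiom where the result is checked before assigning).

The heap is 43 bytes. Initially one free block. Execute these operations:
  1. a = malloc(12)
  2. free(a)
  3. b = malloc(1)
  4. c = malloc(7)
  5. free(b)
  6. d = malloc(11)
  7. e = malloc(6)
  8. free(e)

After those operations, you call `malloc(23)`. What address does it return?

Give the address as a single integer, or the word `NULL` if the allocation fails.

Answer: 19

Derivation:
Op 1: a = malloc(12) -> a = 0; heap: [0-11 ALLOC][12-42 FREE]
Op 2: free(a) -> (freed a); heap: [0-42 FREE]
Op 3: b = malloc(1) -> b = 0; heap: [0-0 ALLOC][1-42 FREE]
Op 4: c = malloc(7) -> c = 1; heap: [0-0 ALLOC][1-7 ALLOC][8-42 FREE]
Op 5: free(b) -> (freed b); heap: [0-0 FREE][1-7 ALLOC][8-42 FREE]
Op 6: d = malloc(11) -> d = 8; heap: [0-0 FREE][1-7 ALLOC][8-18 ALLOC][19-42 FREE]
Op 7: e = malloc(6) -> e = 19; heap: [0-0 FREE][1-7 ALLOC][8-18 ALLOC][19-24 ALLOC][25-42 FREE]
Op 8: free(e) -> (freed e); heap: [0-0 FREE][1-7 ALLOC][8-18 ALLOC][19-42 FREE]
malloc(23): first-fit scan over [0-0 FREE][1-7 ALLOC][8-18 ALLOC][19-42 FREE] -> 19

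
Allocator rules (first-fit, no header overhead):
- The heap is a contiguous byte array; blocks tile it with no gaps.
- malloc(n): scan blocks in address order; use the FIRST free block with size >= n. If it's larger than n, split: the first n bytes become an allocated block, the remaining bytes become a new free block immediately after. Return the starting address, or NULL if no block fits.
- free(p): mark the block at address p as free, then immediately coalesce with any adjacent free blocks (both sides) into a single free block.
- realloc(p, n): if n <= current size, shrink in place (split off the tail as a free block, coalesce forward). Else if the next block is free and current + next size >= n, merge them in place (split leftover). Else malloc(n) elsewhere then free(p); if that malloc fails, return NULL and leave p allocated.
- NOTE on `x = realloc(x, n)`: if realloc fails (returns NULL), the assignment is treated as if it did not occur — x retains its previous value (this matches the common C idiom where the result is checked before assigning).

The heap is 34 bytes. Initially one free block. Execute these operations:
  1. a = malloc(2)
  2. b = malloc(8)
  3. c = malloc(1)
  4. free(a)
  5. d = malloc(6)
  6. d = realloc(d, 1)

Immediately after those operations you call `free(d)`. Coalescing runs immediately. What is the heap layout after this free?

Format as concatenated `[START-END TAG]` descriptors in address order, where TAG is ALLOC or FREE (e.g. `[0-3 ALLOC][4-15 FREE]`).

Op 1: a = malloc(2) -> a = 0; heap: [0-1 ALLOC][2-33 FREE]
Op 2: b = malloc(8) -> b = 2; heap: [0-1 ALLOC][2-9 ALLOC][10-33 FREE]
Op 3: c = malloc(1) -> c = 10; heap: [0-1 ALLOC][2-9 ALLOC][10-10 ALLOC][11-33 FREE]
Op 4: free(a) -> (freed a); heap: [0-1 FREE][2-9 ALLOC][10-10 ALLOC][11-33 FREE]
Op 5: d = malloc(6) -> d = 11; heap: [0-1 FREE][2-9 ALLOC][10-10 ALLOC][11-16 ALLOC][17-33 FREE]
Op 6: d = realloc(d, 1) -> d = 11; heap: [0-1 FREE][2-9 ALLOC][10-10 ALLOC][11-11 ALLOC][12-33 FREE]
free(d): d = 11 -> block [11-11 ALLOC]; mark free, coalesce with adjacent free neighbors -> [0-1 FREE][2-9 ALLOC][10-10 ALLOC][11-33 FREE]

Answer: [0-1 FREE][2-9 ALLOC][10-10 ALLOC][11-33 FREE]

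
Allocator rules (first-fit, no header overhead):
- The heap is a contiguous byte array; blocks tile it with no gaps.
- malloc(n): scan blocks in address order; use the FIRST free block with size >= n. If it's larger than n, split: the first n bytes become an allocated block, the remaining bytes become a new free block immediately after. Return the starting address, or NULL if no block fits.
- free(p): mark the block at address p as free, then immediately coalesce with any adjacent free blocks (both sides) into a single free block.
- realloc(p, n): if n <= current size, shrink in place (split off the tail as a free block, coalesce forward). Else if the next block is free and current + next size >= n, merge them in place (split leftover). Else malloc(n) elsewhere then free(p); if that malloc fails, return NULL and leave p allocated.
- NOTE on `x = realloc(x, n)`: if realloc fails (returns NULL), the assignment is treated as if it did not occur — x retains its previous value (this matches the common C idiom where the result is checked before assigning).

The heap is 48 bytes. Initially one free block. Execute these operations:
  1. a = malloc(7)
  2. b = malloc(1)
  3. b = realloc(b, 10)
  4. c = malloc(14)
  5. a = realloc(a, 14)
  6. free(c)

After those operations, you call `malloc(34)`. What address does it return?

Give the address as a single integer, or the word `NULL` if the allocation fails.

Op 1: a = malloc(7) -> a = 0; heap: [0-6 ALLOC][7-47 FREE]
Op 2: b = malloc(1) -> b = 7; heap: [0-6 ALLOC][7-7 ALLOC][8-47 FREE]
Op 3: b = realloc(b, 10) -> b = 7; heap: [0-6 ALLOC][7-16 ALLOC][17-47 FREE]
Op 4: c = malloc(14) -> c = 17; heap: [0-6 ALLOC][7-16 ALLOC][17-30 ALLOC][31-47 FREE]
Op 5: a = realloc(a, 14) -> a = 31; heap: [0-6 FREE][7-16 ALLOC][17-30 ALLOC][31-44 ALLOC][45-47 FREE]
Op 6: free(c) -> (freed c); heap: [0-6 FREE][7-16 ALLOC][17-30 FREE][31-44 ALLOC][45-47 FREE]
malloc(34): first-fit scan over [0-6 FREE][7-16 ALLOC][17-30 FREE][31-44 ALLOC][45-47 FREE] -> NULL

Answer: NULL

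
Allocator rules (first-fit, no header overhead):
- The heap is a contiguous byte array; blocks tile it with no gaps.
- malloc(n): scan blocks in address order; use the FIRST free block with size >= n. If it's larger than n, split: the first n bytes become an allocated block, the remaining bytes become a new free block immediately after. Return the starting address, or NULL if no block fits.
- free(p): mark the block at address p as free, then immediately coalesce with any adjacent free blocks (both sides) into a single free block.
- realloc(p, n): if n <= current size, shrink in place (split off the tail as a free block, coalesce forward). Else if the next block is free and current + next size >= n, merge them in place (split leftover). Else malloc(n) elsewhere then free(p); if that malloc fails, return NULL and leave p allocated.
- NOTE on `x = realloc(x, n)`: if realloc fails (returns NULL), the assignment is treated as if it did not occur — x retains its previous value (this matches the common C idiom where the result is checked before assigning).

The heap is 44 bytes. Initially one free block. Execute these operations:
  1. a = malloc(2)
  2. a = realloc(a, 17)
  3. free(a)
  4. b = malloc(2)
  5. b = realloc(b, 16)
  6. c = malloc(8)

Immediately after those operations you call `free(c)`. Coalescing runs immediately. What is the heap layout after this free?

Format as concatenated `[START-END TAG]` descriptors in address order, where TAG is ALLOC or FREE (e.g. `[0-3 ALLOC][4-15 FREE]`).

Answer: [0-15 ALLOC][16-43 FREE]

Derivation:
Op 1: a = malloc(2) -> a = 0; heap: [0-1 ALLOC][2-43 FREE]
Op 2: a = realloc(a, 17) -> a = 0; heap: [0-16 ALLOC][17-43 FREE]
Op 3: free(a) -> (freed a); heap: [0-43 FREE]
Op 4: b = malloc(2) -> b = 0; heap: [0-1 ALLOC][2-43 FREE]
Op 5: b = realloc(b, 16) -> b = 0; heap: [0-15 ALLOC][16-43 FREE]
Op 6: c = malloc(8) -> c = 16; heap: [0-15 ALLOC][16-23 ALLOC][24-43 FREE]
free(c): c = 16 -> block [16-23 ALLOC]; mark free, coalesce with adjacent free neighbors -> [0-15 ALLOC][16-43 FREE]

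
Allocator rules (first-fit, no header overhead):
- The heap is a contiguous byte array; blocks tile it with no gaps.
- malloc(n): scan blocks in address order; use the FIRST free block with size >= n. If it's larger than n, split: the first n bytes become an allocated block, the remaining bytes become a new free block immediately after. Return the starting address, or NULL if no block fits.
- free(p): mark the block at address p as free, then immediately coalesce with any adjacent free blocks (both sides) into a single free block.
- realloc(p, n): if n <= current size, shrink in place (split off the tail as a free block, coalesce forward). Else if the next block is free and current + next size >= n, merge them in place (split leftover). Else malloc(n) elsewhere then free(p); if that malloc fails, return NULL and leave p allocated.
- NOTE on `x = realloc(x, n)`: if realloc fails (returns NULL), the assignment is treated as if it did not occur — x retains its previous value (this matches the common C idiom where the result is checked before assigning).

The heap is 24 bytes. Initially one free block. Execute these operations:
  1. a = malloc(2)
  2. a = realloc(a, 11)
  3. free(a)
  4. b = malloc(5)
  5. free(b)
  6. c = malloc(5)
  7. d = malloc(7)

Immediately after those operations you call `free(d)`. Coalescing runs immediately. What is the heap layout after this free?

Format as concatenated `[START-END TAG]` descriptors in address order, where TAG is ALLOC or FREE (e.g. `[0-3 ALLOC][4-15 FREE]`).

Op 1: a = malloc(2) -> a = 0; heap: [0-1 ALLOC][2-23 FREE]
Op 2: a = realloc(a, 11) -> a = 0; heap: [0-10 ALLOC][11-23 FREE]
Op 3: free(a) -> (freed a); heap: [0-23 FREE]
Op 4: b = malloc(5) -> b = 0; heap: [0-4 ALLOC][5-23 FREE]
Op 5: free(b) -> (freed b); heap: [0-23 FREE]
Op 6: c = malloc(5) -> c = 0; heap: [0-4 ALLOC][5-23 FREE]
Op 7: d = malloc(7) -> d = 5; heap: [0-4 ALLOC][5-11 ALLOC][12-23 FREE]
free(d): d = 5 -> block [5-11 ALLOC]; mark free, coalesce with adjacent free neighbors -> [0-4 ALLOC][5-23 FREE]

Answer: [0-4 ALLOC][5-23 FREE]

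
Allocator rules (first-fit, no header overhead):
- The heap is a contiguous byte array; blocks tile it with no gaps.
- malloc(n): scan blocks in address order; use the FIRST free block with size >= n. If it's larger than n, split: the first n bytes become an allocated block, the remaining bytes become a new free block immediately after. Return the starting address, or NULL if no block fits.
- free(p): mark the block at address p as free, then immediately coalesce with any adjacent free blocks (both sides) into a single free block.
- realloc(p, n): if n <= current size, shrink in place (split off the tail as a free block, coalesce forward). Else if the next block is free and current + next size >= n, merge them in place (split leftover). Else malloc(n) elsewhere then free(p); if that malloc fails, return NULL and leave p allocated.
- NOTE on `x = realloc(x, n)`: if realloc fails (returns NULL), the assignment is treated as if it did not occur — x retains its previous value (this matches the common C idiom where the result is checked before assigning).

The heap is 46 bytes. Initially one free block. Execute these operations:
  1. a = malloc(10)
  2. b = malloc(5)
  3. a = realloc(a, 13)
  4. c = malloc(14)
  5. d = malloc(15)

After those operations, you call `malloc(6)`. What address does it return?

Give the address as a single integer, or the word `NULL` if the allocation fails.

Op 1: a = malloc(10) -> a = 0; heap: [0-9 ALLOC][10-45 FREE]
Op 2: b = malloc(5) -> b = 10; heap: [0-9 ALLOC][10-14 ALLOC][15-45 FREE]
Op 3: a = realloc(a, 13) -> a = 15; heap: [0-9 FREE][10-14 ALLOC][15-27 ALLOC][28-45 FREE]
Op 4: c = malloc(14) -> c = 28; heap: [0-9 FREE][10-14 ALLOC][15-27 ALLOC][28-41 ALLOC][42-45 FREE]
Op 5: d = malloc(15) -> d = NULL; heap: [0-9 FREE][10-14 ALLOC][15-27 ALLOC][28-41 ALLOC][42-45 FREE]
malloc(6): first-fit scan over [0-9 FREE][10-14 ALLOC][15-27 ALLOC][28-41 ALLOC][42-45 FREE] -> 0

Answer: 0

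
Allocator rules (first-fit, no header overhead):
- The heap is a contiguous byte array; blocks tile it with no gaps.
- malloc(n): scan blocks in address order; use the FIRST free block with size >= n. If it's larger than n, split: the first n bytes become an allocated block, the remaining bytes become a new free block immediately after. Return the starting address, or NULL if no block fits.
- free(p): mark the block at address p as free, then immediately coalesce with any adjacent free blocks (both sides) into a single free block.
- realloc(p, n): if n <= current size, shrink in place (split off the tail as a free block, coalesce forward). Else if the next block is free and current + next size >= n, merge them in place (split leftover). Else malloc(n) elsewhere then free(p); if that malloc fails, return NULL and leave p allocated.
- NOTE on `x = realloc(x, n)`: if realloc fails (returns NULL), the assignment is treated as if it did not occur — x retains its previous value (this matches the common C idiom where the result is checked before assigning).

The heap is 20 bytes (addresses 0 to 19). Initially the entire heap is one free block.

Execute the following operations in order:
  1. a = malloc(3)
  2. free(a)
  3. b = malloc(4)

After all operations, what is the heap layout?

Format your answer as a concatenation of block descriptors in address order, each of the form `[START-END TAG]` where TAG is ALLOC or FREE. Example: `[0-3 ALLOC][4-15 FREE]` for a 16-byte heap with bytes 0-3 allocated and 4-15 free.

Op 1: a = malloc(3) -> a = 0; heap: [0-2 ALLOC][3-19 FREE]
Op 2: free(a) -> (freed a); heap: [0-19 FREE]
Op 3: b = malloc(4) -> b = 0; heap: [0-3 ALLOC][4-19 FREE]

Answer: [0-3 ALLOC][4-19 FREE]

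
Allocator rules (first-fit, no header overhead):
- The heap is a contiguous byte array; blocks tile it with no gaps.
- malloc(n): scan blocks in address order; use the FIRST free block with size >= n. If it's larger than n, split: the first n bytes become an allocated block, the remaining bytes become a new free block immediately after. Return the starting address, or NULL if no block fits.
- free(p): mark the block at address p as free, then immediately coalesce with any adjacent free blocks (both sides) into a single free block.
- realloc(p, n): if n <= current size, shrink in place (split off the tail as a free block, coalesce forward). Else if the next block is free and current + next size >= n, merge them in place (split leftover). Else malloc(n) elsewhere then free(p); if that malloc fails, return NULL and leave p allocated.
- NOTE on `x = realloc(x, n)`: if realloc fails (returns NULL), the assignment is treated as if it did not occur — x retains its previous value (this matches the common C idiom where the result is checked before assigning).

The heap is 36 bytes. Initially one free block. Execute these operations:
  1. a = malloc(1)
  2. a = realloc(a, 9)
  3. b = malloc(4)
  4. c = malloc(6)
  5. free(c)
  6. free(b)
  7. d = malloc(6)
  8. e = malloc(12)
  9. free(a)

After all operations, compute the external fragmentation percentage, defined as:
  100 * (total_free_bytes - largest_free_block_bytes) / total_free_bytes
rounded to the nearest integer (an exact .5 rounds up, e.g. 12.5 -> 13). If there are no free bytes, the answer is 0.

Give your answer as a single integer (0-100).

Op 1: a = malloc(1) -> a = 0; heap: [0-0 ALLOC][1-35 FREE]
Op 2: a = realloc(a, 9) -> a = 0; heap: [0-8 ALLOC][9-35 FREE]
Op 3: b = malloc(4) -> b = 9; heap: [0-8 ALLOC][9-12 ALLOC][13-35 FREE]
Op 4: c = malloc(6) -> c = 13; heap: [0-8 ALLOC][9-12 ALLOC][13-18 ALLOC][19-35 FREE]
Op 5: free(c) -> (freed c); heap: [0-8 ALLOC][9-12 ALLOC][13-35 FREE]
Op 6: free(b) -> (freed b); heap: [0-8 ALLOC][9-35 FREE]
Op 7: d = malloc(6) -> d = 9; heap: [0-8 ALLOC][9-14 ALLOC][15-35 FREE]
Op 8: e = malloc(12) -> e = 15; heap: [0-8 ALLOC][9-14 ALLOC][15-26 ALLOC][27-35 FREE]
Op 9: free(a) -> (freed a); heap: [0-8 FREE][9-14 ALLOC][15-26 ALLOC][27-35 FREE]
Free blocks: [9 9] total_free=18 largest=9 -> 100*(18-9)/18 = 900/18 = 50

Answer: 50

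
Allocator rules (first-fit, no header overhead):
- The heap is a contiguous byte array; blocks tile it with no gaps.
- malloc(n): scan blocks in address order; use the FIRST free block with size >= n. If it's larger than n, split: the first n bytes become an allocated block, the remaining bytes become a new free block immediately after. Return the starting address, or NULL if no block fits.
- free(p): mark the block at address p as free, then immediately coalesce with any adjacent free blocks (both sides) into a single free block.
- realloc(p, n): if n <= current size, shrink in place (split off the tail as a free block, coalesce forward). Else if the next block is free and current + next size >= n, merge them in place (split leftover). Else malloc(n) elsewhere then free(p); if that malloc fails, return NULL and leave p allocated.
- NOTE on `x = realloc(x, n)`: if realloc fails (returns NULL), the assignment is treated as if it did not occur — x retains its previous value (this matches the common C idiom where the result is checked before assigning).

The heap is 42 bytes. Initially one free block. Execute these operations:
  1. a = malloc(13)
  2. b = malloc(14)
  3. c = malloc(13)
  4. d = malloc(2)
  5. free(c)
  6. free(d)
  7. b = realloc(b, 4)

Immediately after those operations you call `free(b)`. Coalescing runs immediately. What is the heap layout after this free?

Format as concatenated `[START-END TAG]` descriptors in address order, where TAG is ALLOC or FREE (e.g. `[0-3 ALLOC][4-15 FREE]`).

Answer: [0-12 ALLOC][13-41 FREE]

Derivation:
Op 1: a = malloc(13) -> a = 0; heap: [0-12 ALLOC][13-41 FREE]
Op 2: b = malloc(14) -> b = 13; heap: [0-12 ALLOC][13-26 ALLOC][27-41 FREE]
Op 3: c = malloc(13) -> c = 27; heap: [0-12 ALLOC][13-26 ALLOC][27-39 ALLOC][40-41 FREE]
Op 4: d = malloc(2) -> d = 40; heap: [0-12 ALLOC][13-26 ALLOC][27-39 ALLOC][40-41 ALLOC]
Op 5: free(c) -> (freed c); heap: [0-12 ALLOC][13-26 ALLOC][27-39 FREE][40-41 ALLOC]
Op 6: free(d) -> (freed d); heap: [0-12 ALLOC][13-26 ALLOC][27-41 FREE]
Op 7: b = realloc(b, 4) -> b = 13; heap: [0-12 ALLOC][13-16 ALLOC][17-41 FREE]
free(b): b = 13 -> block [13-16 ALLOC]; mark free, coalesce with adjacent free neighbors -> [0-12 ALLOC][13-41 FREE]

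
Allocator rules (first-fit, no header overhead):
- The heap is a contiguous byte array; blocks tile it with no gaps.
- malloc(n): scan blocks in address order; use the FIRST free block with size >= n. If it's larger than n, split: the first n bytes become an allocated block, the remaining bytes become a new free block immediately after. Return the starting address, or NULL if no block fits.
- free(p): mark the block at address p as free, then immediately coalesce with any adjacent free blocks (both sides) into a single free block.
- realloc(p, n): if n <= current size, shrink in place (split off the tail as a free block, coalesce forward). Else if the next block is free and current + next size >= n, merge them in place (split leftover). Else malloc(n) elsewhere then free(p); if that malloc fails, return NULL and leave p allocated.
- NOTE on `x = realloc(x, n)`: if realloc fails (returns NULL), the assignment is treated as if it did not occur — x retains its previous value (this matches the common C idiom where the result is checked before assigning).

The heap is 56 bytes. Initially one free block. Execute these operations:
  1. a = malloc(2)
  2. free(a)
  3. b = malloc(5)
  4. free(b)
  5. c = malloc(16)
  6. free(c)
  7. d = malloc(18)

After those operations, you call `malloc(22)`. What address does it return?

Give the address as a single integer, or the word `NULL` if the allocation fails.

Answer: 18

Derivation:
Op 1: a = malloc(2) -> a = 0; heap: [0-1 ALLOC][2-55 FREE]
Op 2: free(a) -> (freed a); heap: [0-55 FREE]
Op 3: b = malloc(5) -> b = 0; heap: [0-4 ALLOC][5-55 FREE]
Op 4: free(b) -> (freed b); heap: [0-55 FREE]
Op 5: c = malloc(16) -> c = 0; heap: [0-15 ALLOC][16-55 FREE]
Op 6: free(c) -> (freed c); heap: [0-55 FREE]
Op 7: d = malloc(18) -> d = 0; heap: [0-17 ALLOC][18-55 FREE]
malloc(22): first-fit scan over [0-17 ALLOC][18-55 FREE] -> 18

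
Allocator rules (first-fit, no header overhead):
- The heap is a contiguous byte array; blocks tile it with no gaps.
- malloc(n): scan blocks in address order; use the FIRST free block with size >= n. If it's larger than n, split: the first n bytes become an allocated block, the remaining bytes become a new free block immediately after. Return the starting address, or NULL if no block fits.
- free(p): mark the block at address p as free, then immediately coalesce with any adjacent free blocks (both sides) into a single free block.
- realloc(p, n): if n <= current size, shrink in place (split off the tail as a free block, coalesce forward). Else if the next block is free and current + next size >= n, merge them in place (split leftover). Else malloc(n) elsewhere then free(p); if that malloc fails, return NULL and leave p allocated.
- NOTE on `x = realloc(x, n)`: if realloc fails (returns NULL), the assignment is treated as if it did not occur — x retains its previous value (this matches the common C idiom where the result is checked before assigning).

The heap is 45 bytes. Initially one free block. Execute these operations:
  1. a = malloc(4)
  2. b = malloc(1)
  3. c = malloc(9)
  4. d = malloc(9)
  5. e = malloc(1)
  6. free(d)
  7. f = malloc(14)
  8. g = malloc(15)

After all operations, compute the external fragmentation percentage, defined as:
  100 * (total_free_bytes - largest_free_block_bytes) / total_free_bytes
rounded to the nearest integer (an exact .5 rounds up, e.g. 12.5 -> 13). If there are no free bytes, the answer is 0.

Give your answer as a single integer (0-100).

Answer: 44

Derivation:
Op 1: a = malloc(4) -> a = 0; heap: [0-3 ALLOC][4-44 FREE]
Op 2: b = malloc(1) -> b = 4; heap: [0-3 ALLOC][4-4 ALLOC][5-44 FREE]
Op 3: c = malloc(9) -> c = 5; heap: [0-3 ALLOC][4-4 ALLOC][5-13 ALLOC][14-44 FREE]
Op 4: d = malloc(9) -> d = 14; heap: [0-3 ALLOC][4-4 ALLOC][5-13 ALLOC][14-22 ALLOC][23-44 FREE]
Op 5: e = malloc(1) -> e = 23; heap: [0-3 ALLOC][4-4 ALLOC][5-13 ALLOC][14-22 ALLOC][23-23 ALLOC][24-44 FREE]
Op 6: free(d) -> (freed d); heap: [0-3 ALLOC][4-4 ALLOC][5-13 ALLOC][14-22 FREE][23-23 ALLOC][24-44 FREE]
Op 7: f = malloc(14) -> f = 24; heap: [0-3 ALLOC][4-4 ALLOC][5-13 ALLOC][14-22 FREE][23-23 ALLOC][24-37 ALLOC][38-44 FREE]
Op 8: g = malloc(15) -> g = NULL; heap: [0-3 ALLOC][4-4 ALLOC][5-13 ALLOC][14-22 FREE][23-23 ALLOC][24-37 ALLOC][38-44 FREE]
Free blocks: [9 7] total_free=16 largest=9 -> 100*(16-9)/16 = 700/16 = 43.75 -> rounds to 44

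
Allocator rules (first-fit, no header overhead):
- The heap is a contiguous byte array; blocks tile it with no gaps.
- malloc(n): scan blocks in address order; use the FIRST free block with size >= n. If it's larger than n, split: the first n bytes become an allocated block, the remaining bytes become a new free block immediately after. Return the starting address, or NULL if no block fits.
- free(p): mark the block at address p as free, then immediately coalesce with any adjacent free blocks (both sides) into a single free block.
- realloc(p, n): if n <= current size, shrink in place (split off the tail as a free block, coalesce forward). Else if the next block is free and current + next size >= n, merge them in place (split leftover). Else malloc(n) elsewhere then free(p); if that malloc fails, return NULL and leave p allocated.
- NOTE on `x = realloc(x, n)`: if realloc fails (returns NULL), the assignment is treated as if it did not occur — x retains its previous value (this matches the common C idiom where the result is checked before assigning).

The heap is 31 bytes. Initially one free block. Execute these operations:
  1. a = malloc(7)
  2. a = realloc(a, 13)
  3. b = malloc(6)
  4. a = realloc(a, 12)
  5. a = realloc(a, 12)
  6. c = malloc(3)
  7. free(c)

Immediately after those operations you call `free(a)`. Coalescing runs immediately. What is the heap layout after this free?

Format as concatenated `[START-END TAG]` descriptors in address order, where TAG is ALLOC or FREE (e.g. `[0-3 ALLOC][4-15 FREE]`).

Op 1: a = malloc(7) -> a = 0; heap: [0-6 ALLOC][7-30 FREE]
Op 2: a = realloc(a, 13) -> a = 0; heap: [0-12 ALLOC][13-30 FREE]
Op 3: b = malloc(6) -> b = 13; heap: [0-12 ALLOC][13-18 ALLOC][19-30 FREE]
Op 4: a = realloc(a, 12) -> a = 0; heap: [0-11 ALLOC][12-12 FREE][13-18 ALLOC][19-30 FREE]
Op 5: a = realloc(a, 12) -> a = 0; heap: [0-11 ALLOC][12-12 FREE][13-18 ALLOC][19-30 FREE]
Op 6: c = malloc(3) -> c = 19; heap: [0-11 ALLOC][12-12 FREE][13-18 ALLOC][19-21 ALLOC][22-30 FREE]
Op 7: free(c) -> (freed c); heap: [0-11 ALLOC][12-12 FREE][13-18 ALLOC][19-30 FREE]
free(a): a = 0 -> block [0-11 ALLOC]; mark free, coalesce with adjacent free neighbors -> [0-12 FREE][13-18 ALLOC][19-30 FREE]

Answer: [0-12 FREE][13-18 ALLOC][19-30 FREE]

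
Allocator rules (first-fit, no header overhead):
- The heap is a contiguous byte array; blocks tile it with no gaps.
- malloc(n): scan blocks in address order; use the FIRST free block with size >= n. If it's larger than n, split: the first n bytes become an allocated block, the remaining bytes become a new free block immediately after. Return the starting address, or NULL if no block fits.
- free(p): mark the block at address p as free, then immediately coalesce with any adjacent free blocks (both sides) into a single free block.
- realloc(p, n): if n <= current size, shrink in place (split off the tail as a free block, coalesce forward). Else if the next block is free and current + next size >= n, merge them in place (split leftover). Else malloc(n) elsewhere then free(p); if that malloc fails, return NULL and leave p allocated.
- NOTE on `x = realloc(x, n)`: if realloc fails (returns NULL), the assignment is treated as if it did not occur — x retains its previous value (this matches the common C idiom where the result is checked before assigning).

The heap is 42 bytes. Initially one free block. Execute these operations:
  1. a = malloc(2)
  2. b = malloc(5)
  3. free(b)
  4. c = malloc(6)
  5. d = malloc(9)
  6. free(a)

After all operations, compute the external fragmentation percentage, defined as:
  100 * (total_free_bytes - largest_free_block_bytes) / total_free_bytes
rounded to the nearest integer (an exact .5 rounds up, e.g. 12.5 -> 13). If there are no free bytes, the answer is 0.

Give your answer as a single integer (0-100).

Answer: 7

Derivation:
Op 1: a = malloc(2) -> a = 0; heap: [0-1 ALLOC][2-41 FREE]
Op 2: b = malloc(5) -> b = 2; heap: [0-1 ALLOC][2-6 ALLOC][7-41 FREE]
Op 3: free(b) -> (freed b); heap: [0-1 ALLOC][2-41 FREE]
Op 4: c = malloc(6) -> c = 2; heap: [0-1 ALLOC][2-7 ALLOC][8-41 FREE]
Op 5: d = malloc(9) -> d = 8; heap: [0-1 ALLOC][2-7 ALLOC][8-16 ALLOC][17-41 FREE]
Op 6: free(a) -> (freed a); heap: [0-1 FREE][2-7 ALLOC][8-16 ALLOC][17-41 FREE]
Free blocks: [2 25] total_free=27 largest=25 -> 100*(27-25)/27 = 200/27 ≈ 7.407 -> rounds to 7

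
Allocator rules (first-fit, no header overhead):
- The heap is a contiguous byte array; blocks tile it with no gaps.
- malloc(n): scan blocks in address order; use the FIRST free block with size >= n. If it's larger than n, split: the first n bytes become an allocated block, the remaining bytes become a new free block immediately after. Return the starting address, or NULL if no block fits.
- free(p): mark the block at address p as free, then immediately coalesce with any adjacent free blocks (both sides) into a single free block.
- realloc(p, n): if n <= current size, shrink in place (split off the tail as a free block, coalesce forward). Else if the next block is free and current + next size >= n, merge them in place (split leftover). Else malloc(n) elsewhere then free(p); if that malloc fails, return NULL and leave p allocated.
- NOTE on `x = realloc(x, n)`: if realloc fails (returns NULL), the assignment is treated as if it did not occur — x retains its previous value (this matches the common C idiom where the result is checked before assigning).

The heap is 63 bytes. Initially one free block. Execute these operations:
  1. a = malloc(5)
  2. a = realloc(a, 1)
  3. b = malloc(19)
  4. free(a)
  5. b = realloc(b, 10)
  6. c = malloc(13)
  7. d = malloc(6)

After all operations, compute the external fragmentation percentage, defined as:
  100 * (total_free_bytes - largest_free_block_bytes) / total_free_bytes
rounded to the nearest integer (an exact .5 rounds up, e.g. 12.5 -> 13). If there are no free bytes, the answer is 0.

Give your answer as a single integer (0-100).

Op 1: a = malloc(5) -> a = 0; heap: [0-4 ALLOC][5-62 FREE]
Op 2: a = realloc(a, 1) -> a = 0; heap: [0-0 ALLOC][1-62 FREE]
Op 3: b = malloc(19) -> b = 1; heap: [0-0 ALLOC][1-19 ALLOC][20-62 FREE]
Op 4: free(a) -> (freed a); heap: [0-0 FREE][1-19 ALLOC][20-62 FREE]
Op 5: b = realloc(b, 10) -> b = 1; heap: [0-0 FREE][1-10 ALLOC][11-62 FREE]
Op 6: c = malloc(13) -> c = 11; heap: [0-0 FREE][1-10 ALLOC][11-23 ALLOC][24-62 FREE]
Op 7: d = malloc(6) -> d = 24; heap: [0-0 FREE][1-10 ALLOC][11-23 ALLOC][24-29 ALLOC][30-62 FREE]
Free blocks: [1 33] total_free=34 largest=33 -> 100*(34-33)/34 = 100/34 ≈ 2.941 -> rounds to 3

Answer: 3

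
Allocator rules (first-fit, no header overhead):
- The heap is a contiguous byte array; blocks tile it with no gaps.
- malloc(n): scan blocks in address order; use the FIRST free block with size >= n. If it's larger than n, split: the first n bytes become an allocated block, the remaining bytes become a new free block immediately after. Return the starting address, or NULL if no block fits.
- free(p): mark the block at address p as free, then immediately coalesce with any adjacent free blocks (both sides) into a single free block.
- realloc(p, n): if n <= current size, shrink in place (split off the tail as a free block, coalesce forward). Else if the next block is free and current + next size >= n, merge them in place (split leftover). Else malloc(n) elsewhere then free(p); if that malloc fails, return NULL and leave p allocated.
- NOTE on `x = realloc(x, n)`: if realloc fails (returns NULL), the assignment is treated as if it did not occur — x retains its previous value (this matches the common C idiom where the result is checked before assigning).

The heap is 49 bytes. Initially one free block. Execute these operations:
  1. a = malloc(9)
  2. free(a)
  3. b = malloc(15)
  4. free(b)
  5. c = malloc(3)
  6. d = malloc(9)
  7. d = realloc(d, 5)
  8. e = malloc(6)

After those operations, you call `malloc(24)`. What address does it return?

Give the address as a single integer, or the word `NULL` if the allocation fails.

Op 1: a = malloc(9) -> a = 0; heap: [0-8 ALLOC][9-48 FREE]
Op 2: free(a) -> (freed a); heap: [0-48 FREE]
Op 3: b = malloc(15) -> b = 0; heap: [0-14 ALLOC][15-48 FREE]
Op 4: free(b) -> (freed b); heap: [0-48 FREE]
Op 5: c = malloc(3) -> c = 0; heap: [0-2 ALLOC][3-48 FREE]
Op 6: d = malloc(9) -> d = 3; heap: [0-2 ALLOC][3-11 ALLOC][12-48 FREE]
Op 7: d = realloc(d, 5) -> d = 3; heap: [0-2 ALLOC][3-7 ALLOC][8-48 FREE]
Op 8: e = malloc(6) -> e = 8; heap: [0-2 ALLOC][3-7 ALLOC][8-13 ALLOC][14-48 FREE]
malloc(24): first-fit scan over [0-2 ALLOC][3-7 ALLOC][8-13 ALLOC][14-48 FREE] -> 14

Answer: 14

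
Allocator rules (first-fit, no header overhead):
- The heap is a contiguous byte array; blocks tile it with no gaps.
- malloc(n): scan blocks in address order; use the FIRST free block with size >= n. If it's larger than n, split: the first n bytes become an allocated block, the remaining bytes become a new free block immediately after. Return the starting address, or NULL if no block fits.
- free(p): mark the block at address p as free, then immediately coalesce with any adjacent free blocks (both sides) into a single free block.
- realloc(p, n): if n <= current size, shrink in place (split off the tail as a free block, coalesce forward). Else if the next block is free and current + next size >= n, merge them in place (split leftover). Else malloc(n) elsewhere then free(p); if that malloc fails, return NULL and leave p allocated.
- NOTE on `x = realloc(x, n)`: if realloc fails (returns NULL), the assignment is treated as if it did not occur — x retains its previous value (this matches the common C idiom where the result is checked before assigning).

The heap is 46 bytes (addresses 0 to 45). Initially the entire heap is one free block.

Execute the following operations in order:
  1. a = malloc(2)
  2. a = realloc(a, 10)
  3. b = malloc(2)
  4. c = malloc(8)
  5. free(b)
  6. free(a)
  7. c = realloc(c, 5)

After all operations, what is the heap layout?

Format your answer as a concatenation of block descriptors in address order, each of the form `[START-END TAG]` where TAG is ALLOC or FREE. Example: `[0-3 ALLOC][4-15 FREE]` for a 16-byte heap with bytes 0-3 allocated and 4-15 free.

Op 1: a = malloc(2) -> a = 0; heap: [0-1 ALLOC][2-45 FREE]
Op 2: a = realloc(a, 10) -> a = 0; heap: [0-9 ALLOC][10-45 FREE]
Op 3: b = malloc(2) -> b = 10; heap: [0-9 ALLOC][10-11 ALLOC][12-45 FREE]
Op 4: c = malloc(8) -> c = 12; heap: [0-9 ALLOC][10-11 ALLOC][12-19 ALLOC][20-45 FREE]
Op 5: free(b) -> (freed b); heap: [0-9 ALLOC][10-11 FREE][12-19 ALLOC][20-45 FREE]
Op 6: free(a) -> (freed a); heap: [0-11 FREE][12-19 ALLOC][20-45 FREE]
Op 7: c = realloc(c, 5) -> c = 12; heap: [0-11 FREE][12-16 ALLOC][17-45 FREE]

Answer: [0-11 FREE][12-16 ALLOC][17-45 FREE]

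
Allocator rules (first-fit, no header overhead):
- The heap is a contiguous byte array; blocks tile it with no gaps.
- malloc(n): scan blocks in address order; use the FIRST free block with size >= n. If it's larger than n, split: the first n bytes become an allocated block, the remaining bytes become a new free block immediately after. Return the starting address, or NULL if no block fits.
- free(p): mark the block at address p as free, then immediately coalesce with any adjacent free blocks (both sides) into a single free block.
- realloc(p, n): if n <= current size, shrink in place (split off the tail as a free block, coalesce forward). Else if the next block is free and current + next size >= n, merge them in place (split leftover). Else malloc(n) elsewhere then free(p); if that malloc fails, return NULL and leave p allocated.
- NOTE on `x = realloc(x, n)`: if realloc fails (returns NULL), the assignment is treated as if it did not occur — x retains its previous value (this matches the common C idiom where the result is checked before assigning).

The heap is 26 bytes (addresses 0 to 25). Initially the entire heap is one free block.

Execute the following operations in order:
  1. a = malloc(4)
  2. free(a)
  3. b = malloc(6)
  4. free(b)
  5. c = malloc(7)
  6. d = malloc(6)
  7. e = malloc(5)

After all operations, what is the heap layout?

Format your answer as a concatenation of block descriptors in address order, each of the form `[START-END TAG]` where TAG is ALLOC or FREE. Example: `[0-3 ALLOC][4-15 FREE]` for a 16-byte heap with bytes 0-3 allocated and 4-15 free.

Op 1: a = malloc(4) -> a = 0; heap: [0-3 ALLOC][4-25 FREE]
Op 2: free(a) -> (freed a); heap: [0-25 FREE]
Op 3: b = malloc(6) -> b = 0; heap: [0-5 ALLOC][6-25 FREE]
Op 4: free(b) -> (freed b); heap: [0-25 FREE]
Op 5: c = malloc(7) -> c = 0; heap: [0-6 ALLOC][7-25 FREE]
Op 6: d = malloc(6) -> d = 7; heap: [0-6 ALLOC][7-12 ALLOC][13-25 FREE]
Op 7: e = malloc(5) -> e = 13; heap: [0-6 ALLOC][7-12 ALLOC][13-17 ALLOC][18-25 FREE]

Answer: [0-6 ALLOC][7-12 ALLOC][13-17 ALLOC][18-25 FREE]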